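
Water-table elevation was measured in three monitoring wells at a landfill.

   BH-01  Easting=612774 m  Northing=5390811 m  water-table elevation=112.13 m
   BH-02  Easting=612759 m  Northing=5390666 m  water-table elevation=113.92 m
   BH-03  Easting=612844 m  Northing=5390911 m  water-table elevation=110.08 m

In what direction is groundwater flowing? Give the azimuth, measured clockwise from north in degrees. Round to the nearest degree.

051°

Three-point gradient (reference BH-01): Δ to BH-02 = (-15, -145, +1.79), Δ to BH-03 = (70, 100, -2.05).
∂h/∂x = -0.01367, ∂h/∂y = -0.01093 (det = 8650).
Flow direction (−∇h) has components (+0.01367 E, +0.01093 N).
Azimuth = atan2(E, N) = atan2(+0.01367, +0.01093) = 51.4° ≈ 051°.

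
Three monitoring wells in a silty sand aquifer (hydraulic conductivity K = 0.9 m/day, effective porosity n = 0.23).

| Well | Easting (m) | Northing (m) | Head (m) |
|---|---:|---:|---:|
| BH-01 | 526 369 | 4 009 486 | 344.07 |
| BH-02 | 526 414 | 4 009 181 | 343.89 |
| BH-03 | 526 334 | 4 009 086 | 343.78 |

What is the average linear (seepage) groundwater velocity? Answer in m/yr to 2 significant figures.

Differences from BH-01: to BH-02 (Δx, Δy, Δh) = (45, -305, -0.18); to BH-03 = (-35, -400, -0.29).
Determinant of the coordinate differences = 45·(-400) − (-35)·(-305) = -28675.
∂h/∂x = [(-0.18)·(-400) − (-0.29)·(-305)] / -28675 = +0.0005737
∂h/∂y = [45·(-0.29) − (-35)·(-0.18)] / -28675 = +0.0006748
|∇h| = √(0.0005737² + 0.0006748²) = 0.0008857
Seepage velocity v = K·i/n = 0.9 × 0.0008857 / 0.23 = 0.003466 m/day = 1.266 m/yr.

1.3 m/yr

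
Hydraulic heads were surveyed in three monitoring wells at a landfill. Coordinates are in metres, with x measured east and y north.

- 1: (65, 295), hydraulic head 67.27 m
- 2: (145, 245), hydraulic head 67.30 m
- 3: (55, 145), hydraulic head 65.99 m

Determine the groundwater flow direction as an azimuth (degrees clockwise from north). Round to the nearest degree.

214°

Differences from 1: to 2 (Δx, Δy, Δh) = (80, -50, +0.03); to 3 = (-10, -150, -1.28).
Solve a·Δx + b·Δy = Δh: det = 80·(-150) − (-10)·(-50) = -12500.
∂h/∂x = [(+0.03)·(-150) − (-1.28)·(-50)] / -12500 = +0.005480
∂h/∂y = [80·(-1.28) − (-10)·(+0.03)] / -12500 = +0.008168
Flow direction (−∇h) has components (-0.005480 E, -0.008168 N).
Azimuth = atan2(E, N) = atan2(-0.005480, -0.008168) = 213.9° ≈ 214°.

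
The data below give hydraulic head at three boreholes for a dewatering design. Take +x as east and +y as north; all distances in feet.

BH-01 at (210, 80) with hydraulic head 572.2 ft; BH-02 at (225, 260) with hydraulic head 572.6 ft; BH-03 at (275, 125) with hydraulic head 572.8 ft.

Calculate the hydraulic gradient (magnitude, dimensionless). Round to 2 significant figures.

With h = a·x + b·y + c and BH-01 as origin, the differences give:
  15·a + 180·b = +0.4
  65·a + 45·b = +0.6
Eliminate b (×45 and ×180, subtract): -11025·a = -90.00 → a = ∂h/∂x = +0.008163
Back-substitute: b = ∂h/∂y = +0.001542.
|∇h| = √(0.008163² + 0.001542²) = 0.008307

0.0083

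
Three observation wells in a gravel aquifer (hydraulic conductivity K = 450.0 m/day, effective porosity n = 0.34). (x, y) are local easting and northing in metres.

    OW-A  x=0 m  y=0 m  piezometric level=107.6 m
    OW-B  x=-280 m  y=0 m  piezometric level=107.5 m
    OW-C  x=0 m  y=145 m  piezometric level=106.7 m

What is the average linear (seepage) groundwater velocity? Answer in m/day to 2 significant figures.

∂h/∂x = (107.5 − 107.6) / (-280 − 0) = +0.0003571
∂h/∂y = (106.7 − 107.6) / (145 − 0) = -0.006207
|∇h| = √(0.0003571² + -0.006207²) = 0.006217
Seepage velocity v = K·i/n = 450.0 × 0.006217 / 0.34 = 8.228 m/day.

8.2 m/day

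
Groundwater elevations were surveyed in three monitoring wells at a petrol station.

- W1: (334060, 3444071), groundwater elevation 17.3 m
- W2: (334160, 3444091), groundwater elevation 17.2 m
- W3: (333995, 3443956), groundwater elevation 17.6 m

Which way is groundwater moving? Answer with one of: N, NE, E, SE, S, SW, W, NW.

With h = a·x + b·y + c and W1 as origin, the differences give:
  100·a + 20·b = -0.1
  (-65)·a + (-115)·b = +0.3
Eliminate b (×(-115) and ×20, subtract): -10200·a = 5.50 → a = ∂h/∂x = -0.0005392
Back-substitute: b = ∂h/∂y = -0.002304.
Flow = −∇h = (+0.0005392 east, +0.002304 north), which points north.

N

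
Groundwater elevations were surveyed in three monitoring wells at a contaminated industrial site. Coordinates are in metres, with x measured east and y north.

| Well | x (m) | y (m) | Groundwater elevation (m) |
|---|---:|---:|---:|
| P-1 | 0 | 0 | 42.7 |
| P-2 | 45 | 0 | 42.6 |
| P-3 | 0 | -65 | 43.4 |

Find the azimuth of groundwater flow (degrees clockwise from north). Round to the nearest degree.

012°

∂h/∂x = (42.6 − 42.7) / (45 − 0) = -0.002222
∂h/∂y = (43.4 − 42.7) / (-65 − 0) = -0.01077
Flow direction (−∇h) has components (+0.002222 E, +0.01077 N).
Azimuth = atan2(E, N) = atan2(+0.002222, +0.01077) = 11.7° ≈ 012°.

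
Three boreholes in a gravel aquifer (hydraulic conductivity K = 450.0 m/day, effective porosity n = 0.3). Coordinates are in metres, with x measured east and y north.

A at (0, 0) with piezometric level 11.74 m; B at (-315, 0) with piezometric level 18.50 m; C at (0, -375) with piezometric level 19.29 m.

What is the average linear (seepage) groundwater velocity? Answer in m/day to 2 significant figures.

44 m/day

∂h/∂x = (18.50 − 11.74) / (-315 − 0) = -0.02146
∂h/∂y = (19.29 − 11.74) / (-375 − 0) = -0.02013
|∇h| = √(-0.02146² + -0.02013²) = 0.02942
Seepage velocity v = K·i/n = 450.0 × 0.02942 / 0.3 = 44.13 m/day.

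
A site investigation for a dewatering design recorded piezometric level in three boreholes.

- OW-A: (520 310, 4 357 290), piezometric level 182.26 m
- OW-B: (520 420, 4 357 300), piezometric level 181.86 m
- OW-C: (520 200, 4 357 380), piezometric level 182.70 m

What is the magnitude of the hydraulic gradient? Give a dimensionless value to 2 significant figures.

Taking OW-A as reference: OW-B−OW-A = (110, 10, -0.40); OW-C−OW-A = (-110, 90, +0.44).
Determinant of the coordinate differences = 110·90 − (-110)·10 = 11000.
∂h/∂x = [(-0.40)·90 − (+0.44)·10] / 11000 = -0.003673
∂h/∂y = [110·(+0.44) − (-110)·(-0.40)] / 11000 = +0.0004000
|∇h| = √(-0.003673² + 0.0004000²) = 0.003695

0.0037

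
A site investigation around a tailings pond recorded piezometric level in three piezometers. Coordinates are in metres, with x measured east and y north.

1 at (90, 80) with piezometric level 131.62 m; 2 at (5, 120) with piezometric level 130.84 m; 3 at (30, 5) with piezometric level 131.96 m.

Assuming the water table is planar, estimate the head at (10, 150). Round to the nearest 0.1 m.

With h = a·x + b·y + c and 1 as origin, the differences give:
  (-85)·a + 40·b = -0.78
  (-60)·a + (-75)·b = +0.34
Eliminate b (×(-75) and ×40, subtract): 8775·a = 44.900 → a = ∂h/∂x = +0.005117
Back-substitute: b = ∂h/∂y = -0.008627.
h(10, 150) = 131.62 + (+0.005117)·(-80) + (-0.008627)·(70) = 131.62 -0.409 -0.604 = 130.607 m.

130.6 m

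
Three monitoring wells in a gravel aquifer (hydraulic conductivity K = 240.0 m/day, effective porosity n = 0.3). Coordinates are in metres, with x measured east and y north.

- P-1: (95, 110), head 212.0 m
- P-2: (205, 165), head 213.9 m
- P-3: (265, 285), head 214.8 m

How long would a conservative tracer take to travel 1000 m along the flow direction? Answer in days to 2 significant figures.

69 days

Taking P-1 as reference: P-2−P-1 = (110, 55, +1.9); P-3−P-1 = (170, 175, +2.8).
Solve a·Δx + b·Δy = Δh: det = 110·175 − 170·55 = 9900.
∂h/∂x = [(+1.9)·175 − (+2.8)·55] / 9900 = +0.01803
∂h/∂y = [110·(+2.8) − 170·(+1.9)] / 9900 = -0.001515
|∇h| = √(0.01803² + -0.001515²) = 0.01809
Seepage velocity v = K·i/n = 240.0 × 0.01809 / 0.3 = 14.47 m/day.
t = 1000 / 14.47 = 69.11 days.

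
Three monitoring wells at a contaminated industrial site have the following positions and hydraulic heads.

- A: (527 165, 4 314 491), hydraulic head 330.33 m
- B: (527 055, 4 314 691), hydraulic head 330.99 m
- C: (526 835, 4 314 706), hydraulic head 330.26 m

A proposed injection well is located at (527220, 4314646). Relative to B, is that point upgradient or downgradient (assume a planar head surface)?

Differences from A: to B (Δx, Δy, Δh) = (-110, 200, +0.66); to C = (-330, 215, -0.07).
Determinant of the coordinate differences = (-110)·215 − (-330)·200 = 42350.
∂h/∂x = [(+0.66)·215 − (-0.07)·200] / 42350 = +0.003681
∂h/∂y = [(-110)·(-0.07) − (-330)·(+0.66)] / 42350 = +0.005325
Head at (527220, 4314646) = 330.33 + (+0.003681)·(55) + (+0.005325)·(155) = 331.36 m.
That is higher than the 330.99 m at B, so the point is upgradient.

upgradient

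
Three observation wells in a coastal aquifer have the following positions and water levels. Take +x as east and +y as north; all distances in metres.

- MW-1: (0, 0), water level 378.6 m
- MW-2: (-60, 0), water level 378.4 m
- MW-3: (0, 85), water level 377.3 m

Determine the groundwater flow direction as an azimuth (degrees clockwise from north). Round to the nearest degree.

348°

∂h/∂x = (378.4 − 378.6) / (-60 − 0) = +0.003333
∂h/∂y = (377.3 − 378.6) / (85 − 0) = -0.01529
Flow direction (−∇h) has components (-0.003333 E, +0.01529 N).
Azimuth = atan2(E, N) = atan2(-0.003333, +0.01529) = 347.7° ≈ 348°.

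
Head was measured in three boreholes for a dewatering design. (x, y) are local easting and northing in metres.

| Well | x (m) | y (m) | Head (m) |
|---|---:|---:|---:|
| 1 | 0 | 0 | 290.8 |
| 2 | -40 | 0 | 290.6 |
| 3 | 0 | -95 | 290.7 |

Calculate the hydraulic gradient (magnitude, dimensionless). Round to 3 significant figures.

∂h/∂x = (290.6 − 290.8) / (-40 − 0) = +0.005000
∂h/∂y = (290.7 − 290.8) / (-95 − 0) = +0.001053
|∇h| = √(0.005000² + 0.001053²) = 0.00511

0.00511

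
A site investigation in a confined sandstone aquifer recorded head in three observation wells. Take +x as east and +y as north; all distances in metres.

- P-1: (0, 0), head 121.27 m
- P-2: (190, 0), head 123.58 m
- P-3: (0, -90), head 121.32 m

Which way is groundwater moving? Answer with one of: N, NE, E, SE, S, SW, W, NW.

∂h/∂x = (123.58 − 121.27) / (190 − 0) = +0.01216
∂h/∂y = (121.32 − 121.27) / (-90 − 0) = -0.0005556
Flow = −∇h = (-0.01216 east, +0.0005556 north), which points west.

W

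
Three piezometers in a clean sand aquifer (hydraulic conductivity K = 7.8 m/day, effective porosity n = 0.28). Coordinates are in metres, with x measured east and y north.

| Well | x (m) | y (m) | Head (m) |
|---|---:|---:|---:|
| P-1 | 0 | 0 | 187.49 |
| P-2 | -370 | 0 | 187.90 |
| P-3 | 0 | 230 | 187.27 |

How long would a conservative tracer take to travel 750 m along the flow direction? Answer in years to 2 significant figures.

50 years

∂h/∂x = (187.90 − 187.49) / (-370 − 0) = -0.001108
∂h/∂y = (187.27 − 187.49) / (230 − 0) = -0.0009565
|∇h| = √(-0.001108² + -0.0009565²) = 0.001464
Seepage velocity v = K·i/n = 7.8 × 0.001464 / 0.28 = 0.04078 m/day.
t = 750 / 0.04078 = 1.839e+04 days = 50.3 years.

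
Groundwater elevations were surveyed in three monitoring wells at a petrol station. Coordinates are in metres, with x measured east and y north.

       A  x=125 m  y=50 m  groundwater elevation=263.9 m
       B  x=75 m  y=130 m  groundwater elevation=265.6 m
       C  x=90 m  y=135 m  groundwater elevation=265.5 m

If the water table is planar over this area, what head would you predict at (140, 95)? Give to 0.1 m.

264.4 m

Differences from A: to B (Δx, Δy, Δh) = (-50, 80, +1.7); to C = (-35, 85, +1.6).
Determinant of the coordinate differences = (-50)·85 − (-35)·80 = -1450.
∂h/∂x = [(+1.7)·85 − (+1.6)·80] / -1450 = -0.01138
∂h/∂y = [(-50)·(+1.6) − (-35)·(+1.7)] / -1450 = +0.01414
h(140, 95) = 263.9 + (-0.01138)·(15) + (+0.01414)·(45) = 263.9 -0.171 +0.636 = 264.366 m.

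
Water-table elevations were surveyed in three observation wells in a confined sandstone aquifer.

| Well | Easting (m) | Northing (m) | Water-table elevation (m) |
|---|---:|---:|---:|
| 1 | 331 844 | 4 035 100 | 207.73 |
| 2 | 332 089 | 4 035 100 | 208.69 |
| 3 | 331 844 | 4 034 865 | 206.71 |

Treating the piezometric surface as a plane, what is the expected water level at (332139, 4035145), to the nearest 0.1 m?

∂h/∂x = (208.69 − 207.73) / (332089 − 331844) = +0.003918
∂h/∂y = (206.71 − 207.73) / (4034865 − 4035100) = +0.004340
h(332139, 4035145) = 207.73 + (+0.003918)·(295) + (+0.004340)·(45) = 207.73 +1.156 +0.195 = 209.081 m.

209.1 m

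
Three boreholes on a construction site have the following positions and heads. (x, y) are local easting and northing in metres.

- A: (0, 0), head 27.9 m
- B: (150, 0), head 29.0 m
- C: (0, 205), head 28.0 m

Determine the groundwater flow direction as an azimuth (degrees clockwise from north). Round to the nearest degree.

266°

∂h/∂x = (29.0 − 27.9) / (150 − 0) = +0.007333
∂h/∂y = (28.0 − 27.9) / (205 − 0) = +0.0004878
Flow direction (−∇h) has components (-0.007333 E, -0.0004878 N).
Azimuth = atan2(E, N) = atan2(-0.007333, -0.0004878) = 266.2° ≈ 266°.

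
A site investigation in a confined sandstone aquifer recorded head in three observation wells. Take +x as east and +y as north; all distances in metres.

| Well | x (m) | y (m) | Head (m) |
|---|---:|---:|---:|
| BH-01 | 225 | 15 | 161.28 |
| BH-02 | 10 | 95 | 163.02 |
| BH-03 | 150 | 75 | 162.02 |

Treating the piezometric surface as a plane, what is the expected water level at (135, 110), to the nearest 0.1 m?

Differences from BH-01: to BH-02 (Δx, Δy, Δh) = (-215, 80, +1.74); to BH-03 = (-75, 60, +0.74).
Solve a·Δx + b·Δy = Δh: det = (-215)·60 − (-75)·80 = -6900.
∂h/∂x = [(+1.74)·60 − (+0.74)·80] / -6900 = -0.006551
∂h/∂y = [(-215)·(+0.74) − (-75)·(+1.74)] / -6900 = +0.004145
h(135, 110) = 161.28 + (-0.006551)·(-90) + (+0.004145)·(95) = 161.28 +0.590 +0.394 = 162.263 m.

162.3 m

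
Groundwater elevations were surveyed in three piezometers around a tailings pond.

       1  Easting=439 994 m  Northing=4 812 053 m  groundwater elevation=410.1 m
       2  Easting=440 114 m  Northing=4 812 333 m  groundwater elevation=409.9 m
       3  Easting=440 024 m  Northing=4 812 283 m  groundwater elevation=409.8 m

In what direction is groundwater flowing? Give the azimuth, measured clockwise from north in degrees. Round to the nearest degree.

308°

Three-point gradient (reference 1): Δ to 2 = (120, 280, -0.2), Δ to 3 = (30, 230, -0.3).
∂h/∂x = +0.001979, ∂h/∂y = -0.001563 (det = 19200).
Flow direction (−∇h) has components (-0.001979 E, +0.001563 N).
Azimuth = atan2(E, N) = atan2(-0.001979, +0.001563) = 308.3° ≈ 308°.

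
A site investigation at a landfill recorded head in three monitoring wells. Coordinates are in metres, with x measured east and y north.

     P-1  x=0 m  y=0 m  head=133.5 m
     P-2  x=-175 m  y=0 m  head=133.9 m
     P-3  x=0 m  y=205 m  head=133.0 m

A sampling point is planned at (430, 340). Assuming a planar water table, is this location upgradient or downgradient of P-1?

downgradient

∂h/∂x = (133.9 − 133.5) / (-175 − 0) = -0.002286
∂h/∂y = (133.0 − 133.5) / (205 − 0) = -0.002439
Head at (430, 340) = 133.5 + (-0.002286)·(430) + (-0.002439)·(340) = 131.69 m.
That is lower than the 133.5 m at P-1, so the point is downgradient.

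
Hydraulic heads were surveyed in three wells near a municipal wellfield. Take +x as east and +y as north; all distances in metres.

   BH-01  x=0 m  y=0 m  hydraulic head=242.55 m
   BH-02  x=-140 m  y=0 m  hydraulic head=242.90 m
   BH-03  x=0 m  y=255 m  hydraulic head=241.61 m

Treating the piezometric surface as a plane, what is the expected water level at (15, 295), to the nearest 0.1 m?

241.4 m

∂h/∂x = (242.90 − 242.55) / (-140 − 0) = -0.002500
∂h/∂y = (241.61 − 242.55) / (255 − 0) = -0.003686
h(15, 295) = 242.55 + (-0.002500)·(15) + (-0.003686)·(295) = 242.55 -0.037 -1.087 = 241.425 m.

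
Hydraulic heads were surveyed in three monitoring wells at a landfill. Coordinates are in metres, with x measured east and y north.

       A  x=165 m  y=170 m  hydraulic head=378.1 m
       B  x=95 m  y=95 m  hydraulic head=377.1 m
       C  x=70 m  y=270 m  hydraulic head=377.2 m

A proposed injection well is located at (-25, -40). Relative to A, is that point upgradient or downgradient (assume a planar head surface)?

Taking A as reference: B−A = (-70, -75, -1.0); C−A = (-95, 100, -0.9).
Determinant of the coordinate differences = (-70)·100 − (-95)·(-75) = -14125.
∂h/∂x = [(-1.0)·100 − (-0.9)·(-75)] / -14125 = +0.01186
∂h/∂y = [(-70)·(-0.9) − (-95)·(-1.0)] / -14125 = +0.002265
Head at (-25, -40) = 378.1 + (+0.01186)·(-190) + (+0.002265)·(-210) = 375.37 m.
That is lower than the 378.1 m at A, so the point is downgradient.

downgradient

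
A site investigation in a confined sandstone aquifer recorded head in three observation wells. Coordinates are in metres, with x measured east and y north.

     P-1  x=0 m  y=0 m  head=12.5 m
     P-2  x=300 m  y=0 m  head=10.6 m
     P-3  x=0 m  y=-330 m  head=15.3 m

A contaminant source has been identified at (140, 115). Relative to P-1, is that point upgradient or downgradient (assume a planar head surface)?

∂h/∂x = (10.6 − 12.5) / (300 − 0) = -0.006333
∂h/∂y = (15.3 − 12.5) / (-330 − 0) = -0.008485
Head at (140, 115) = 12.5 + (-0.006333)·(140) + (-0.008485)·(115) = 10.64 m.
That is lower than the 12.5 m at P-1, so the point is downgradient.

downgradient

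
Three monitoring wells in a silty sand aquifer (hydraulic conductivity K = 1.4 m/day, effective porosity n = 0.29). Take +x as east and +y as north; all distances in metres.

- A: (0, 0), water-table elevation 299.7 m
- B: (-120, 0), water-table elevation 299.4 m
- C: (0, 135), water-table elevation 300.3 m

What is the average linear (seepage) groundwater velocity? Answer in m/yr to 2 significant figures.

9.0 m/yr

∂h/∂x = (299.4 − 299.7) / (-120 − 0) = +0.002500
∂h/∂y = (300.3 − 299.7) / (135 − 0) = +0.004444
|∇h| = √(0.002500² + 0.004444²) = 0.005099
Seepage velocity v = K·i/n = 1.4 × 0.005099 / 0.29 = 0.02462 m/day = 8.992 m/yr.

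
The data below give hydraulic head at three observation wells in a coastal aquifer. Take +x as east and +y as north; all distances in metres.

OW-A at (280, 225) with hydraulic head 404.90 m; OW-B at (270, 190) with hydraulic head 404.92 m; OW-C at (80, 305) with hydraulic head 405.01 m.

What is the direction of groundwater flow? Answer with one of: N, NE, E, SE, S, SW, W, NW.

Differences from OW-A: to OW-B (Δx, Δy, Δh) = (-10, -35, +0.02); to OW-C = (-200, 80, +0.11).
Determinant of the coordinate differences = (-10)·80 − (-200)·(-35) = -7800.
∂h/∂x = [(+0.02)·80 − (+0.11)·(-35)] / -7800 = -0.0006987
∂h/∂y = [(-10)·(+0.11) − (-200)·(+0.02)] / -7800 = -0.0003718
Flow = −∇h = (+0.0006987 east, +0.0003718 north), which points northeast.

NE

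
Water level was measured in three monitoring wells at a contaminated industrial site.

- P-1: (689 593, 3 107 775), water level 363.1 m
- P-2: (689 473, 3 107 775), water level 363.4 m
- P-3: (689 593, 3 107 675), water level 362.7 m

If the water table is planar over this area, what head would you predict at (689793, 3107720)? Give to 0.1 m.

∂h/∂x = (363.4 − 363.1) / (689473 − 689593) = -0.002500
∂h/∂y = (362.7 − 363.1) / (3107675 − 3107775) = +0.004000
h(689793, 3107720) = 363.1 + (-0.002500)·(200) + (+0.004000)·(-55) = 363.1 -0.500 -0.220 = 362.380 m.

362.4 m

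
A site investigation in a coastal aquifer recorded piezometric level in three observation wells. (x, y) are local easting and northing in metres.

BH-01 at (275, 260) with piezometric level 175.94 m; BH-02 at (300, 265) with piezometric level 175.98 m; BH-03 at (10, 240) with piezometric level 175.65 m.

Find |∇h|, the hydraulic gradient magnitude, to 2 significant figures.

0.0041

Taking BH-01 as reference: BH-02−BH-01 = (25, 5, +0.04); BH-03−BH-01 = (-265, -20, -0.29).
Determinant of the coordinate differences = 25·(-20) − (-265)·5 = 825.
∂h/∂x = [(+0.04)·(-20) − (-0.29)·5] / 825 = +0.0007879
∂h/∂y = [25·(-0.29) − (-265)·(+0.04)] / 825 = +0.004061
|∇h| = √(0.0007879² + 0.004061²) = 0.004137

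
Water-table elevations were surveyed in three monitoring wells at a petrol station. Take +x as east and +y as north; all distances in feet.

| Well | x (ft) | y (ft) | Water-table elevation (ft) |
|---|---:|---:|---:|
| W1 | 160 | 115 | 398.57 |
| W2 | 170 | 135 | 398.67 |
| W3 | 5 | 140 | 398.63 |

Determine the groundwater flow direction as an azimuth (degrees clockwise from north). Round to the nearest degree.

Taking W1 as reference: W2−W1 = (10, 20, +0.10); W3−W1 = (-155, 25, +0.06).
Determinant of the coordinate differences = 10·25 − (-155)·20 = 3350.
∂h/∂x = [(+0.10)·25 − (+0.06)·20] / 3350 = +0.0003881
∂h/∂y = [10·(+0.06) − (-155)·(+0.10)] / 3350 = +0.004806
Flow direction (−∇h) has components (-0.0003881 E, -0.004806 N).
Azimuth = atan2(E, N) = atan2(-0.0003881, -0.004806) = 184.6° ≈ 185°.

185°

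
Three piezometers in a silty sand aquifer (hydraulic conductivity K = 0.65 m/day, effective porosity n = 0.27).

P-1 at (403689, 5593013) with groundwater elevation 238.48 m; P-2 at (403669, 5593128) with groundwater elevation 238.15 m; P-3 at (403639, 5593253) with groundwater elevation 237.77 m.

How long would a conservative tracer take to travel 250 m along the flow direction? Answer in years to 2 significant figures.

80 years

Three-point gradient (reference P-1): Δ to P-2 = (-20, 115, -0.33), Δ to P-3 = (-50, 240, -0.71).
∂h/∂x = +0.002579, ∂h/∂y = -0.002421 (det = 950).
|∇h| = √(0.002579² + -0.002421²) = 0.003537
Seepage velocity v = K·i/n = 0.65 × 0.003537 / 0.27 = 0.008515 m/day.
t = 250 / 0.008515 = 2.936e+04 days = 80.4 years.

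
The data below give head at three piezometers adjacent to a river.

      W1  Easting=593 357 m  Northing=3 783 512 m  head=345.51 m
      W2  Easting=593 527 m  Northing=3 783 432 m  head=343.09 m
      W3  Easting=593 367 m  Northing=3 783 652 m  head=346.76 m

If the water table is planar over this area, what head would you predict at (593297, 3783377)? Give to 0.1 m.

Differences from W1: to W2 (Δx, Δy, Δh) = (170, -80, -2.42); to W3 = (10, 140, +1.25).
Solve a·Δx + b·Δy = Δh: det = 170·140 − 10·(-80) = 24600.
∂h/∂x = [(-2.42)·140 − (+1.25)·(-80)] / 24600 = -0.009707
∂h/∂y = [170·(+1.25) − 10·(-2.42)] / 24600 = +0.009622
h(593297, 3783377) = 345.51 + (-0.009707)·(-60) + (+0.009622)·(-135) = 345.51 +0.582 -1.299 = 344.793 m.

344.8 m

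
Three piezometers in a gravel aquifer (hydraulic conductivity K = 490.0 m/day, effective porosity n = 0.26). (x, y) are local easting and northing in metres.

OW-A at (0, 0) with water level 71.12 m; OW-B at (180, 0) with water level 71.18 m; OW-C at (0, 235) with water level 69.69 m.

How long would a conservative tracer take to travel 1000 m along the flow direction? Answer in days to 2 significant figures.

87 days

∂h/∂x = (71.18 − 71.12) / (180 − 0) = +0.0003333
∂h/∂y = (69.69 − 71.12) / (235 − 0) = -0.006085
|∇h| = √(0.0003333² + -0.006085²) = 0.006094
Seepage velocity v = K·i/n = 490.0 × 0.006094 / 0.26 = 11.48 m/day.
t = 1000 / 11.48 = 87.11 days.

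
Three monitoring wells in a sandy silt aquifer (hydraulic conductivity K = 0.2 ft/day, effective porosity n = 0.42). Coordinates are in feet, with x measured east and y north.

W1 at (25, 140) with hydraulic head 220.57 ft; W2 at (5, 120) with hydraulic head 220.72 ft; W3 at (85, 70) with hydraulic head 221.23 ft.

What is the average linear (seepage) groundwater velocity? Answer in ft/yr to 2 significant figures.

Taking W1 as reference: W2−W1 = (-20, -20, +0.15); W3−W1 = (60, -70, +0.66).
Determinant of the coordinate differences = (-20)·(-70) − 60·(-20) = 2600.
∂h/∂x = [(+0.15)·(-70) − (+0.66)·(-20)] / 2600 = +0.001038
∂h/∂y = [(-20)·(+0.66) − 60·(+0.15)] / 2600 = -0.008538
|∇h| = √(0.001038² + -0.008538²) = 0.008601
Seepage velocity v = K·i/n = 0.2 × 0.008601 / 0.42 = 0.004096 ft/day = 1.496 ft/yr.

1.5 ft/yr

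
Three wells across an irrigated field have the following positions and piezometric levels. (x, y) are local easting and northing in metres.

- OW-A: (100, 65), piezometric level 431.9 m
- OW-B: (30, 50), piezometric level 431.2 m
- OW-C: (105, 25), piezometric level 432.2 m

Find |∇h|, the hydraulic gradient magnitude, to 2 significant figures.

Three-point gradient (reference OW-A): Δ to OW-B = (-70, -15, -0.7), Δ to OW-C = (5, -40, +0.3).
∂h/∂x = +0.01130, ∂h/∂y = -0.006087 (det = 2875).
|∇h| = √(0.01130² + -0.006087²) = 0.01284

0.013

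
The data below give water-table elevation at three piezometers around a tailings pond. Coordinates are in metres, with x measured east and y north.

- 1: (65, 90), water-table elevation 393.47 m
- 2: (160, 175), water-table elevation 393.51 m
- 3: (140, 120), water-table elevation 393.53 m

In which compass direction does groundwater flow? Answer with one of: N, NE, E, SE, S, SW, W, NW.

Differences from 1: to 2 (Δx, Δy, Δh) = (95, 85, +0.04); to 3 = (75, 30, +0.06).
Determinant of the coordinate differences = 95·30 − 75·85 = -3525.
∂h/∂x = [(+0.04)·30 − (+0.06)·85] / -3525 = +0.001106
∂h/∂y = [95·(+0.06) − 75·(+0.04)] / -3525 = -0.0007660
Flow = −∇h = (-0.001106 east, +0.0007660 north), which points northwest.

NW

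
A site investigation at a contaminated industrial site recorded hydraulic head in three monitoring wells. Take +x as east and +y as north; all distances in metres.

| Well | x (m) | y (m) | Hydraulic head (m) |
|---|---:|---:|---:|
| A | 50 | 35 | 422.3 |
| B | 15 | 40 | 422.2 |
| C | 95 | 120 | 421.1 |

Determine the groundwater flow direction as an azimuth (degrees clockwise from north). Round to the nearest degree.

357°

Three-point gradient (reference A): Δ to B = (-35, 5, -0.1), Δ to C = (45, 85, -1.2).
∂h/∂x = +0.0007813, ∂h/∂y = -0.01453 (det = -3200).
Flow direction (−∇h) has components (-0.0007813 E, +0.01453 N).
Azimuth = atan2(E, N) = atan2(-0.0007813, +0.01453) = 356.9° ≈ 357°.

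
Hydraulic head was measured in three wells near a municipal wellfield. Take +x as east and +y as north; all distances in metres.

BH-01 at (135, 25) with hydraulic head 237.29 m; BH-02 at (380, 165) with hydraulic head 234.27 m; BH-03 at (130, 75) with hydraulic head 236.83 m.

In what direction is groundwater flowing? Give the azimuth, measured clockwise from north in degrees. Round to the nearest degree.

With h = a·x + b·y + c and BH-01 as origin, the differences give:
  245·a + 140·b = -3.02
  (-5)·a + 50·b = -0.46
Eliminate b (×50 and ×140, subtract): 12950·a = -86.600 → a = ∂h/∂x = -0.006687
Back-substitute: b = ∂h/∂y = -0.009869.
Flow direction (−∇h) has components (+0.006687 E, +0.009869 N).
Azimuth = atan2(E, N) = atan2(+0.006687, +0.009869) = 34.1° ≈ 034°.

034°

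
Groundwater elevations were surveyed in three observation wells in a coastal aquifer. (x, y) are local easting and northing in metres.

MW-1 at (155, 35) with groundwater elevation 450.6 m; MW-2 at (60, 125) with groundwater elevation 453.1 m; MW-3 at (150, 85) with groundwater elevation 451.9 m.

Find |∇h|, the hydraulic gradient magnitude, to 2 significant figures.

Differences from MW-1: to MW-2 (Δx, Δy, Δh) = (-95, 90, +2.5); to MW-3 = (-5, 50, +1.3).
Solve a·Δx + b·Δy = Δh: det = (-95)·50 − (-5)·90 = -4300.
∂h/∂x = [(+2.5)·50 − (+1.3)·90] / -4300 = -0.001860
∂h/∂y = [(-95)·(+1.3) − (-5)·(+2.5)] / -4300 = +0.02581
|∇h| = √(-0.001860² + 0.02581²) = 0.02588

0.026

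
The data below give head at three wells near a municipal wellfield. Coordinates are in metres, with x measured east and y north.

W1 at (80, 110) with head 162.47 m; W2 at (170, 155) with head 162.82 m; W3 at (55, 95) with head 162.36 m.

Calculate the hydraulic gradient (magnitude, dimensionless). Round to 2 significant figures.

Differences from W1: to W2 (Δx, Δy, Δh) = (90, 45, +0.35); to W3 = (-25, -15, -0.11).
Solve a·Δx + b·Δy = Δh: det = 90·(-15) − (-25)·45 = -225.
∂h/∂x = [(+0.35)·(-15) − (-0.11)·45] / -225 = +0.001333
∂h/∂y = [90·(-0.11) − (-25)·(+0.35)] / -225 = +0.005111
|∇h| = √(0.001333² + 0.005111²) = 0.005282

0.0053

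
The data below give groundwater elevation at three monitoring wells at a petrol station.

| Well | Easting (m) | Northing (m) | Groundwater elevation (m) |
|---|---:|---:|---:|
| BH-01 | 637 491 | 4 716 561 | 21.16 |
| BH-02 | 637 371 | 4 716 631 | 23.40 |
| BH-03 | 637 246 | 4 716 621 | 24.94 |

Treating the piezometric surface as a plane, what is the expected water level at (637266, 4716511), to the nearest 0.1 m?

Three-point gradient (reference BH-01): Δ to BH-02 = (-120, 70, +2.24), Δ to BH-03 = (-245, 60, +3.78).
∂h/∂x = -0.01309, ∂h/∂y = +0.009568 (det = 9950).
h(637266, 4716511) = 21.16 + (-0.01309)·(-225) + (+0.009568)·(-50) = 21.16 +2.944 -0.478 = 23.626 m.

23.6 m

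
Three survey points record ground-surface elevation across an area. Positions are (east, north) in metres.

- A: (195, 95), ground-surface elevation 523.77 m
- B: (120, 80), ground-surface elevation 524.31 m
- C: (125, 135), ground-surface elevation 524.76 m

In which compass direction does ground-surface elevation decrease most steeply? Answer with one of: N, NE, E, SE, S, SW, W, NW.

With z = a·x + b·y + c and A as origin, the differences give:
  (-75)·a + (-15)·b = +0.54
  (-70)·a + 40·b = +0.99
Eliminate b (×40 and ×(-15), subtract): -4050·a = 36.450 → a = ∂z/∂x = -0.009000
Back-substitute: b = ∂z/∂y = +0.009000.
Steepest decrease is along −∇f = (+0.009000 E, -0.009000 N) → southeast.

SE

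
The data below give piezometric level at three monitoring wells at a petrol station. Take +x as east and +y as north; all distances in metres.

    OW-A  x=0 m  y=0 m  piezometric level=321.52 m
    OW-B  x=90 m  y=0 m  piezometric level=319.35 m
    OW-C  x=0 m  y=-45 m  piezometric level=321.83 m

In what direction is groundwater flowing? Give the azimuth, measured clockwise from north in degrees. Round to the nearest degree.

074°

∂h/∂x = (319.35 − 321.52) / (90 − 0) = -0.02411
∂h/∂y = (321.83 − 321.52) / (-45 − 0) = -0.006889
Flow direction (−∇h) has components (+0.02411 E, +0.006889 N).
Azimuth = atan2(E, N) = atan2(+0.02411, +0.006889) = 74.1° ≈ 074°.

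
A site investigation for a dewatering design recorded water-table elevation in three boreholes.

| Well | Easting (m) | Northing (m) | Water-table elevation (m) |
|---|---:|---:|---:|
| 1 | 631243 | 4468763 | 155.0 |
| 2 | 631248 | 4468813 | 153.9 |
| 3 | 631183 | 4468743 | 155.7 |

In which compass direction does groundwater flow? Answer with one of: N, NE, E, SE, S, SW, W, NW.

Taking 1 as reference: 2−1 = (5, 50, -1.1); 3−1 = (-60, -20, +0.7).
Determinant of the coordinate differences = 5·(-20) − (-60)·50 = 2900.
∂h/∂x = [(-1.1)·(-20) − (+0.7)·50] / 2900 = -0.004483
∂h/∂y = [5·(+0.7) − (-60)·(-1.1)] / 2900 = -0.02155
Flow = −∇h = (+0.004483 east, +0.02155 north), which points north.

N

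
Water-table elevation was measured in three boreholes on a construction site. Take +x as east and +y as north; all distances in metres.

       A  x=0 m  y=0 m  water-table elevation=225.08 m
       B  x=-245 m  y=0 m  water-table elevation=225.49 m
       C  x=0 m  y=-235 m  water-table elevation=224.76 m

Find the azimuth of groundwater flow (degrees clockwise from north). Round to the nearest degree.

∂h/∂x = (225.49 − 225.08) / (-245 − 0) = -0.001673
∂h/∂y = (224.76 − 225.08) / (-235 − 0) = +0.001362
Flow direction (−∇h) has components (+0.001673 E, -0.001362 N).
Azimuth = atan2(E, N) = atan2(+0.001673, -0.001362) = 129.1° ≈ 129°.

129°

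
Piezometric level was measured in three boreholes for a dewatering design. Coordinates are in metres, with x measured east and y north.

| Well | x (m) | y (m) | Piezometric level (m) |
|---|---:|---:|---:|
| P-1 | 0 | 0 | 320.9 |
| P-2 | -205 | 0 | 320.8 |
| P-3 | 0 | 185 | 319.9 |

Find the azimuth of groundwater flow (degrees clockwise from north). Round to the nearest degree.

∂h/∂x = (320.8 − 320.9) / (-205 − 0) = +0.0004878
∂h/∂y = (319.9 − 320.9) / (185 − 0) = -0.005405
Flow direction (−∇h) has components (-0.0004878 E, +0.005405 N).
Azimuth = atan2(E, N) = atan2(-0.0004878, +0.005405) = 354.8° ≈ 355°.

355°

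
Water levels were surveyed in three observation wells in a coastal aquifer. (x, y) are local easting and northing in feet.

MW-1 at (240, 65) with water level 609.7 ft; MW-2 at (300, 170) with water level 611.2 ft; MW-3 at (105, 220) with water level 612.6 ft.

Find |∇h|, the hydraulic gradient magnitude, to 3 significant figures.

0.0163

Three-point gradient (reference MW-1): Δ to MW-2 = (60, 105, +1.5), Δ to MW-3 = (-135, 155, +2.9).
∂h/∂x = -0.003067, ∂h/∂y = +0.01604 (det = 23475).
|∇h| = √(-0.003067² + 0.01604²) = 0.01633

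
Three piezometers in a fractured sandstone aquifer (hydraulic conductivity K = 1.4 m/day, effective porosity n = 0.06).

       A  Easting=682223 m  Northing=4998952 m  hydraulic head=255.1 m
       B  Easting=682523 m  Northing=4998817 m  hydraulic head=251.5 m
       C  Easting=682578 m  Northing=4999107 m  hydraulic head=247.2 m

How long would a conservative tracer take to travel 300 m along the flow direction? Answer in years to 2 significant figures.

1.7 years

Three-point gradient (reference A): Δ to B = (300, -135, -3.6), Δ to C = (355, 155, -7.9).
∂h/∂x = -0.01720, ∂h/∂y = -0.01156 (det = 94425).
|∇h| = √(-0.01720² + -0.01156²) = 0.02072
Seepage velocity v = K·i/n = 1.4 × 0.02072 / 0.06 = 0.4835 m/day.
t = 300 / 0.4835 = 620.5 days = 1.7 years.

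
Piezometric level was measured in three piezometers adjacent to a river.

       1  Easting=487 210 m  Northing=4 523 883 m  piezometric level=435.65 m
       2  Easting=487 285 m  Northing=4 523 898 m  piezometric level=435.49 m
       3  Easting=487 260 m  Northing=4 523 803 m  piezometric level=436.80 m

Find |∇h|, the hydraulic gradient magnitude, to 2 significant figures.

0.014

With h = a·x + b·y + c and 1 as origin, the differences give:
  75·a + 15·b = -0.16
  50·a + (-80)·b = +1.15
Eliminate b (×(-80) and ×15, subtract): -6750·a = -4.450 → a = ∂h/∂x = +0.0006593
Back-substitute: b = ∂h/∂y = -0.01396.
|∇h| = √(0.0006593² + -0.01396²) = 0.01398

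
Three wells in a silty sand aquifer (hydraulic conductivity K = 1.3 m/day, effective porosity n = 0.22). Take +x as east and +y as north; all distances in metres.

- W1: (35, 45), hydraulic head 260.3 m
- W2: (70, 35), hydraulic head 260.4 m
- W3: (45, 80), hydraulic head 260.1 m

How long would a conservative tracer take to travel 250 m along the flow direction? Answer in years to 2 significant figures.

Taking W1 as reference: W2−W1 = (35, -10, +0.1); W3−W1 = (10, 35, -0.2).
Solve a·Δx + b·Δy = Δh: det = 35·35 − 10·(-10) = 1325.
∂h/∂x = [(+0.1)·35 − (-0.2)·(-10)] / 1325 = +0.001132
∂h/∂y = [35·(-0.2) − 10·(+0.1)] / 1325 = -0.006038
|∇h| = √(0.001132² + -0.006038²) = 0.006143
Seepage velocity v = K·i/n = 1.3 × 0.006143 / 0.22 = 0.0363 m/day.
t = 250 / 0.0363 = 6887 days = 18.9 years.

19 years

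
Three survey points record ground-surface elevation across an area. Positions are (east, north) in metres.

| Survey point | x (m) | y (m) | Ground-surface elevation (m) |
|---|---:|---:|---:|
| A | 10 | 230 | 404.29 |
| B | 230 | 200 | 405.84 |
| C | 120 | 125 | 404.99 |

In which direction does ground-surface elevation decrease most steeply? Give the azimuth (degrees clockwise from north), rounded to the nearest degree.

263°

Taking A as reference: B−A = (220, -30, +1.55); C−A = (110, -105, +0.70).
Determinant of the coordinate differences = 220·(-105) − 110·(-30) = -19800.
∂z/∂x = [(+1.55)·(-105) − (+0.70)·(-30)] / -19800 = +0.007159
∂z/∂y = [220·(+0.70) − 110·(+1.55)] / -19800 = +0.0008333
Steepest decrease is along −∇f: components (-0.007159 E, -0.0008333 N).
Azimuth = atan2(-0.007159, -0.0008333) = 263.4° ≈ 263°.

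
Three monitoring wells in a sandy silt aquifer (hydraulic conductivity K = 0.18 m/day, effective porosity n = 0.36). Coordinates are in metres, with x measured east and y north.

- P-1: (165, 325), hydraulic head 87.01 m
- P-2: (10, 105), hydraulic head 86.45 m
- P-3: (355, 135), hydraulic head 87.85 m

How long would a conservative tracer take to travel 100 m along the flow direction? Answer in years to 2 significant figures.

Three-point gradient (reference P-1): Δ to P-2 = (-155, -220, -0.56), Δ to P-3 = (190, -190, +0.84).
∂h/∂x = +0.004087, ∂h/∂y = -0.0003340 (det = 71250).
|∇h| = √(0.004087² + -0.0003340²) = 0.004101
Seepage velocity v = K·i/n = 0.18 × 0.004101 / 0.36 = 0.00205 m/day.
t = 100 / 0.00205 = 4.878e+04 days = 134 years.

130 years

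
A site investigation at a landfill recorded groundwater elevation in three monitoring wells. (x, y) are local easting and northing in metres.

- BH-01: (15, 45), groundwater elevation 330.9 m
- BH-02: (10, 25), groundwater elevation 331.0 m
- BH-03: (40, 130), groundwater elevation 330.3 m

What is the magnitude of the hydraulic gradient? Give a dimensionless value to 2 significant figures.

0.047

Taking BH-01 as reference: BH-02−BH-01 = (-5, -20, +0.1); BH-03−BH-01 = (25, 85, -0.6).
Solve a·Δx + b·Δy = Δh: det = (-5)·85 − 25·(-20) = 75.
∂h/∂x = [(+0.1)·85 − (-0.6)·(-20)] / 75 = -0.04667
∂h/∂y = [(-5)·(-0.6) − 25·(+0.1)] / 75 = +0.006667
|∇h| = √(-0.04667² + 0.006667²) = 0.04714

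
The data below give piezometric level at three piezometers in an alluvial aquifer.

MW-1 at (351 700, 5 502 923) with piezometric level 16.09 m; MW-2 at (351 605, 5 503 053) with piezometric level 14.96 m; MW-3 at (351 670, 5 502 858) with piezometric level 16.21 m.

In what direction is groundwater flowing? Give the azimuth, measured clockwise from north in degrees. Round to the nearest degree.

Differences from MW-1: to MW-2 (Δx, Δy, Δh) = (-95, 130, -1.13); to MW-3 = (-30, -65, +0.12).
Determinant of the coordinate differences = (-95)·(-65) − (-30)·130 = 10075.
∂h/∂x = [(-1.13)·(-65) − (+0.12)·130] / 10075 = +0.005742
∂h/∂y = [(-95)·(+0.12) − (-30)·(-1.13)] / 10075 = -0.004496
Flow direction (−∇h) has components (-0.005742 E, +0.004496 N).
Azimuth = atan2(E, N) = atan2(-0.005742, +0.004496) = 308.1° ≈ 308°.

308°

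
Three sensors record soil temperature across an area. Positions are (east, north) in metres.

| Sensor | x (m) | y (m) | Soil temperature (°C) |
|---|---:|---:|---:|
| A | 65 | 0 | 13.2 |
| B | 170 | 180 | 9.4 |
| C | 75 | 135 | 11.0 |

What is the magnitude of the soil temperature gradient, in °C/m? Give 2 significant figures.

0.018 °C/m

With T = a·x + b·y + c and A as origin, the differences give:
  105·a + 180·b = -3.8
  10·a + 135·b = -2.2
Eliminate b (×135 and ×180, subtract): 12375·a = -117.00 → a = ∂T/∂x = -0.009455
Back-substitute: b = ∂T/∂y = -0.01560.
|∇f| = √(-0.009455² + -0.01560²) = 0.01824 °C/m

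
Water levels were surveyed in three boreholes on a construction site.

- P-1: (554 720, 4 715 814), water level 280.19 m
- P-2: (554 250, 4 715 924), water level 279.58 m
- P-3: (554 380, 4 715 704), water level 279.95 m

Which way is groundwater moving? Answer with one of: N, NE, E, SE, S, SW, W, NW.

Taking P-1 as reference: P-2−P-1 = (-470, 110, -0.61); P-3−P-1 = (-340, -110, -0.24).
Solve a·Δx + b·Δy = Δh: det = (-470)·(-110) − (-340)·110 = 89100.
∂h/∂x = [(-0.61)·(-110) − (-0.24)·110] / 89100 = +0.001049
∂h/∂y = [(-470)·(-0.24) − (-340)·(-0.61)] / 89100 = -0.001062
Flow = −∇h = (-0.001049 east, +0.001062 north), which points northwest.

NW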